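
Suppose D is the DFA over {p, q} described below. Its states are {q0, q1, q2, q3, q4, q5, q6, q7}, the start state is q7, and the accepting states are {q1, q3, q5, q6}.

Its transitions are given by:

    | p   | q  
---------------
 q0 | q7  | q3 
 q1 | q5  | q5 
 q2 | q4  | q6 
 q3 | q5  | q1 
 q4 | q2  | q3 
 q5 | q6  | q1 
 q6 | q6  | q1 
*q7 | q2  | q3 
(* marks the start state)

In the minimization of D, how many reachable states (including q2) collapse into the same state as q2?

3

Reachable states from the start: {q1,q2,q3,q4,q5,q6,q7}. Unreachable: {q0} — drop them.
Initial partition by acceptance: {q1,q3,q5,q6} | {q2,q4,q7}.
No further refinement is possible. Final partition (2 blocks): {q1,q3,q5,q6} | {q2,q4,q7}.
State q2 belongs to the block {q2,q4,q7}, which has 3 states.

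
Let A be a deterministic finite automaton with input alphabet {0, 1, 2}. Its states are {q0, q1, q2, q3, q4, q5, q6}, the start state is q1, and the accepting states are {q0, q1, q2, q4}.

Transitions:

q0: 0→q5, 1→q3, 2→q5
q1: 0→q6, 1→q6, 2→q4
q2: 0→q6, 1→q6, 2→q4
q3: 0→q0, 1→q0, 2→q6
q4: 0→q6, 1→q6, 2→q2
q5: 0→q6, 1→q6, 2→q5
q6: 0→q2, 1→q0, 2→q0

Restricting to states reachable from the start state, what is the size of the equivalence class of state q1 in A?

3

Every state is reachable, so we keep all 7.
P0 = {q0,q1,q2,q4} | {q3,q5,q6}.
Split {q0,q1,q2,q4} by δ(·,2) → {q1,q2,q4} and {q0}.
Split {q3,q5,q6} by δ(·,0) → {q3} and {q5} and {q6}.
Stable partition: {q1,q2,q4} | {q3} | {q0} | {q5} | {q6} — 5 equivalence classes.
State q1 belongs to the block {q1,q2,q4}, which has 3 states.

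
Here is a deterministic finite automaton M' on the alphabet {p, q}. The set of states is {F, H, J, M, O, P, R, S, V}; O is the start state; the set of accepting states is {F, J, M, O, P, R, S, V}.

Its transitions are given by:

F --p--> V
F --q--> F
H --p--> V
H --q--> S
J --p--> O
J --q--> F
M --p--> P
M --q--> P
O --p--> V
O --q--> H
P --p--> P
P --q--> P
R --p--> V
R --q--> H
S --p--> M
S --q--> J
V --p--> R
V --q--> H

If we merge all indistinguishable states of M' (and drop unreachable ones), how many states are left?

5

P0 = {F,J,M,O,P,R,S,V} | {H}.
Refine {F,J,M,O,P,R,S,V} on symbol q: members go to different blocks, giving {F,J,M,P,S} and {O,R,V}.
Refine {F,J,M,P,S} on symbol p: members go to different blocks, giving {M,P,S} and {F,J}.
Refine {M,P,S} on symbol q: members go to different blocks, giving {M,P} and {S}.
The partition is now stable with 5 blocks: {M,P} | {H} | {O,R,V} | {F,J} | {S}.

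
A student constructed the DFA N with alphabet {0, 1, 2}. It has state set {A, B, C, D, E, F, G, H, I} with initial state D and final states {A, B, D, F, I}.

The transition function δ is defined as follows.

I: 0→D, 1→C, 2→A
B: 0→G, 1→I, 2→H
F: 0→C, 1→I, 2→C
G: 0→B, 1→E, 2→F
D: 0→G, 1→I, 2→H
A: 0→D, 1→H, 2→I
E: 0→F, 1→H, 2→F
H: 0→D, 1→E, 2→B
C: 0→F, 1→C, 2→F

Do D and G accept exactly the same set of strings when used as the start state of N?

No

Start with accepting vs non-accepting: {A,B,D,F,I} | {C,E,G,H}.
On input 0, block {A,B,D,F,I} splits into {B,D,F} and {A,I}.
Stable partition: {B,D,F} | {C,E,G,H} | {A,I} — 3 equivalence classes.
D and G end up in different blocks, so they are distinguishable. For instance, the string 'ε' is accepted from only D.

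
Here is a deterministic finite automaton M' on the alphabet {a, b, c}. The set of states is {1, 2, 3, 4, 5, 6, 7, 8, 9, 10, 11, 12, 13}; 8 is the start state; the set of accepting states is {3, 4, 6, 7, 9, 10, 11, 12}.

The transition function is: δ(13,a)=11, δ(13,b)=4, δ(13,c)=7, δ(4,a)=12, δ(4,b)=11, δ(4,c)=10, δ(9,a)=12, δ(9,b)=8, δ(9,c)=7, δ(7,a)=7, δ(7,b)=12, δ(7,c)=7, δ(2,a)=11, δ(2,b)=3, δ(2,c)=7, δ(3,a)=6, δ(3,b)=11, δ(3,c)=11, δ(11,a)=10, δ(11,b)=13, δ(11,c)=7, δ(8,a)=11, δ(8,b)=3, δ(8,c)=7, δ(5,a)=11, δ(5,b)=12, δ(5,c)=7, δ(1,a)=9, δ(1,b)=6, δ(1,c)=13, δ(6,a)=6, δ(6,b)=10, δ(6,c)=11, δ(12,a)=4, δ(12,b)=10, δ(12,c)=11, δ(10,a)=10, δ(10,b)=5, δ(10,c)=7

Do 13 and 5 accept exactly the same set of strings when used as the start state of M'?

States {1,2,9} cannot be reached from the start state, so discard them.
P0 = {3,4,6,7,10,11,12} | {5,8,13}.
On input b, block {3,4,6,7,10,11,12} splits into {3,4,6,7,12} and {10,11}.
Refine {3,4,6,7,12} on symbol b: members go to different blocks, giving {3,4,6,12} and {7}.
Stable partition: {3,4,6,12} | {5,8,13} | {10,11} | {7} — 4 equivalence classes.
13 and 5 lie in the same block of the stable partition, so they are equivalent — no string distinguishes them.

Yes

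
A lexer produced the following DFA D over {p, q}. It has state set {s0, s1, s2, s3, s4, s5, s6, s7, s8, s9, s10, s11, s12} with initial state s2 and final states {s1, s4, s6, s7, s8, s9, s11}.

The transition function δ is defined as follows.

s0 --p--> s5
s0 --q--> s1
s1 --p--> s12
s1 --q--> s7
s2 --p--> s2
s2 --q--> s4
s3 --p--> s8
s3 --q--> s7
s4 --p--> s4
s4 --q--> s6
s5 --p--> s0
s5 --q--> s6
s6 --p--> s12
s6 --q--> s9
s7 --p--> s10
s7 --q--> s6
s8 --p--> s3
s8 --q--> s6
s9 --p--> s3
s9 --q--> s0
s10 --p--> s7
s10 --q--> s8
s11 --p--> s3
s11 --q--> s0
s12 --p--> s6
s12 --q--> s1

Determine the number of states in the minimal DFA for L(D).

First remove the unreachable states {s11}; 12 states remain.
Start with accepting vs non-accepting: {s1,s4,s6,s7,s8,s9} | {s0,s2,s3,s5,s10,s12}.
Split {s1,s4,s6,s7,s8,s9} by δ(·,p) → {s1,s6,s7,s8,s9} and {s4}.
Refine {s1,s6,s7,s8,s9} on symbol q: members go to different blocks, giving {s1,s6,s7,s8} and {s9}.
Split {s1,s6,s7,s8} by δ(·,q) → {s1,s7,s8} and {s6}.
Split {s1,s7,s8} by δ(·,q) → {s7,s8} and {s1}.
Refine {s0,s2,s3,s5,s10,s12} on symbol p: members go to different blocks, giving {s0,s2,s5} and {s3,s10} and {s12}.
Split {s0,s2,s5} by δ(·,q) → {s0} and {s2} and {s5}.
No further refinement is possible. Final partition (10 blocks): {s7,s8} | {s0} | {s4} | {s9} | {s6} | {s1} | {s3,s10} | {s12} | {s2} | {s5}.

10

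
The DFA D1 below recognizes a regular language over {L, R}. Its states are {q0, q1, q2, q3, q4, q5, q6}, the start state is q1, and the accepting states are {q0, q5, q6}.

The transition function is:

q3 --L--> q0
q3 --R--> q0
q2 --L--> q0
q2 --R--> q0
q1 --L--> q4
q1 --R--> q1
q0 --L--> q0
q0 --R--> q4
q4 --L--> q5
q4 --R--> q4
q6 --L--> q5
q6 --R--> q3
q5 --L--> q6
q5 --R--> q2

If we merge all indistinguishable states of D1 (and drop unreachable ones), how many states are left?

5

Initial partition by acceptance: {q0,q5,q6} | {q1,q2,q3,q4}.
On input L, block {q1,q2,q3,q4} splits into {q2,q3,q4} and {q1}.
Refine {q2,q3,q4} on symbol R: members go to different blocks, giving {q2,q3} and {q4}.
Split {q0,q5,q6} by δ(·,R) → {q5,q6} and {q0}.
Stable partition: {q5,q6} | {q2,q3} | {q1} | {q4} | {q0} — 5 equivalence classes.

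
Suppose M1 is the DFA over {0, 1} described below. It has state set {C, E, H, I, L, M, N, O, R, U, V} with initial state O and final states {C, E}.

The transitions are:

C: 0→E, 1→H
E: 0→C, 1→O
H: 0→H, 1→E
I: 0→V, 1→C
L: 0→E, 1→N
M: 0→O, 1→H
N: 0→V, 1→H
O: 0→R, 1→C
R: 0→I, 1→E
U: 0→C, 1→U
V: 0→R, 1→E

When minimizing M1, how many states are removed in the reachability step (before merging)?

4

No path from O leads to L, M, N, U; the other 7 states are all reachable.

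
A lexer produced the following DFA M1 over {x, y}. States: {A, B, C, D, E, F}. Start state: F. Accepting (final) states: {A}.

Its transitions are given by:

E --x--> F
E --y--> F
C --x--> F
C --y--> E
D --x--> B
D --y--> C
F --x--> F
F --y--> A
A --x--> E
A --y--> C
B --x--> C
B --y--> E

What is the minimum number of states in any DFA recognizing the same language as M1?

First remove the unreachable states {B,D}; 4 states remain.
Initial partition by acceptance: {A} | {C,E,F}.
Split {C,E,F} by δ(·,y) → {C,E} and {F}.
Split {C,E} by δ(·,y) → {C} and {E}.
The partition is now stable with 4 blocks: {A} | {C} | {F} | {E}.

4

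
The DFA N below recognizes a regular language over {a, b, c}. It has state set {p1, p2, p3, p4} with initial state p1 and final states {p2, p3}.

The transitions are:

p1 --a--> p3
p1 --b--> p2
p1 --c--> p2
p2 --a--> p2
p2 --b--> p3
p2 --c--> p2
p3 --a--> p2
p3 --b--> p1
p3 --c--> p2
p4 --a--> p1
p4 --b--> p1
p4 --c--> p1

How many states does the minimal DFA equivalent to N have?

Reachable states from the start: {p1,p2,p3}. Unreachable: {p4} — drop them.
Start with accepting vs non-accepting: {p2,p3} | {p1}.
On input b, block {p2,p3} splits into {p2} and {p3}.
Stable partition: {p2} | {p1} | {p3} — 3 equivalence classes.

3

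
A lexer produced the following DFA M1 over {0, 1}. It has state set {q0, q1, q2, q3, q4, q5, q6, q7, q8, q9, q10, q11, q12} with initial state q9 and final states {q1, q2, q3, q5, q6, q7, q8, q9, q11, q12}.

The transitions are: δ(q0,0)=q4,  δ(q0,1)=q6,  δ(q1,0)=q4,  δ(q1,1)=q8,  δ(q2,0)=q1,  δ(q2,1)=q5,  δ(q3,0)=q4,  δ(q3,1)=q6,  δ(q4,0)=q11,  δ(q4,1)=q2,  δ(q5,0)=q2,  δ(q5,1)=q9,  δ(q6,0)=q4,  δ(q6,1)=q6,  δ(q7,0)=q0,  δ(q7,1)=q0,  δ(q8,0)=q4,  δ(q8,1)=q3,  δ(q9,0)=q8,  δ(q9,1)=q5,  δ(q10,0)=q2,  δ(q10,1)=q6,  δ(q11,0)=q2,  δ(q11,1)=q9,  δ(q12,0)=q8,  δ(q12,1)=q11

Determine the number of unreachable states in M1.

No path from q9 leads to q0, q7, q10, q12; the other 9 states are all reachable.

4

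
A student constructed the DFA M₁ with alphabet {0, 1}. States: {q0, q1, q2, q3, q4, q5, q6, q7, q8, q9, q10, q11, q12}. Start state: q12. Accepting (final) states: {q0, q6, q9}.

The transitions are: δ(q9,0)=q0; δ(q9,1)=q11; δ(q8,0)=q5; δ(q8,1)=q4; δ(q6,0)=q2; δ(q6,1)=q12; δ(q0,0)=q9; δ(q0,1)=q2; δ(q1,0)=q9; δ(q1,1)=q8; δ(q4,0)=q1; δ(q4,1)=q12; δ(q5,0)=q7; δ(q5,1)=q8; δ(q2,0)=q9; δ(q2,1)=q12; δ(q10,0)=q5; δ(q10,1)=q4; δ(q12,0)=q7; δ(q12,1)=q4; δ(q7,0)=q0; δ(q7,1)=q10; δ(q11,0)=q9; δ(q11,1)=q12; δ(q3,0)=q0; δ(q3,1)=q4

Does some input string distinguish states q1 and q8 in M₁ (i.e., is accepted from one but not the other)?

Yes

States {q3,q6} cannot be reached from the start state, so discard them.
P0 = {q0,q9} | {q1,q2,q4,q5,q7,q8,q10,q11,q12}.
Refine {q1,q2,q4,q5,q7,q8,q10,q11,q12} on symbol 0: members go to different blocks, giving {q4,q5,q8,q10,q12} and {q1,q2,q7,q11}.
Split {q4,q5,q8,q10,q12} by δ(·,0) → {q4,q5,q12} and {q8,q10}.
On input 1, block {q4,q5,q12} splits into {q4,q12} and {q5}.
On input 1, block {q1,q2,q7,q11} splits into {q1,q7} and {q2,q11}.
No further refinement is possible. Final partition (6 blocks): {q0,q9} | {q4,q12} | {q1,q7} | {q8,q10} | {q5} | {q2,q11}.
q1 and q8 end up in different blocks, so they are distinguishable. For instance, the string '0' is accepted from only q1.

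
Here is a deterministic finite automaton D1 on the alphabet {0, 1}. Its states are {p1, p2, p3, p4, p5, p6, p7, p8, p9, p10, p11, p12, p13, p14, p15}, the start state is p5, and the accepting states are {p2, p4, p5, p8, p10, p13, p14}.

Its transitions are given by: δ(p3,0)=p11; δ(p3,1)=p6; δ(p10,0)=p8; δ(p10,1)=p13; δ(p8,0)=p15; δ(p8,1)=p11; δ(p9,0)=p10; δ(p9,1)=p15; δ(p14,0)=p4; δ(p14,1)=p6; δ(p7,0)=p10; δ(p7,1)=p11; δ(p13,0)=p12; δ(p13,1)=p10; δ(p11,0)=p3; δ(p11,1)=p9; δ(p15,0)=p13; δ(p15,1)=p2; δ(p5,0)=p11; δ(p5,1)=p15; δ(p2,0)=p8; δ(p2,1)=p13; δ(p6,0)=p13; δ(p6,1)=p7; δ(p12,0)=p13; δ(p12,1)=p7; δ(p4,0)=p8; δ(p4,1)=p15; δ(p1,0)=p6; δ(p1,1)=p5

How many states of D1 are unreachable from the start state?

No path from p5 leads to p1, p4, p14; the other 12 states are all reachable.

3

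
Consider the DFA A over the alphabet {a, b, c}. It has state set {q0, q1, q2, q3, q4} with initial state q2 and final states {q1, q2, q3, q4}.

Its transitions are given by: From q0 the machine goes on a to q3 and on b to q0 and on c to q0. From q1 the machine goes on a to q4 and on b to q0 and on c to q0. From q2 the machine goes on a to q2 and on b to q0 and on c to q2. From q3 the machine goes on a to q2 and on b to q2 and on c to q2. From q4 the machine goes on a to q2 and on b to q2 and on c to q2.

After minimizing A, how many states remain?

3

Reachable states from the start: {q0,q2,q3}. Unreachable: {q1,q4} — drop them.
Initial partition by acceptance: {q2,q3} | {q0}.
On input b, block {q2,q3} splits into {q2} and {q3}.
Stable partition: {q2} | {q0} | {q3} — 3 equivalence classes.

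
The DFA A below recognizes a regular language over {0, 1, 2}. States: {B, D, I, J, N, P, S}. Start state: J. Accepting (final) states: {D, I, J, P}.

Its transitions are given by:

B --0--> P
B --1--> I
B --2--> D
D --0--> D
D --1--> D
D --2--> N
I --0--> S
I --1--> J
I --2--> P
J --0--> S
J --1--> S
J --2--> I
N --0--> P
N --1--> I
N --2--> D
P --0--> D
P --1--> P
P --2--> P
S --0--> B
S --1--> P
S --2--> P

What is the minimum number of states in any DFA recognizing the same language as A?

Every state is reachable, so we keep all 7.
P0 = {D,I,J,P} | {B,N,S}.
On input 0, block {D,I,J,P} splits into {I,J} and {D,P}.
Split {I,J} by δ(·,1) → {J} and {I}.
Split {B,N,S} by δ(·,0) → {B,N} and {S}.
Split {D,P} by δ(·,2) → {P} and {D}.
Stable partition: {J} | {B,N} | {P} | {I} | {S} | {D} — 6 equivalence classes.

6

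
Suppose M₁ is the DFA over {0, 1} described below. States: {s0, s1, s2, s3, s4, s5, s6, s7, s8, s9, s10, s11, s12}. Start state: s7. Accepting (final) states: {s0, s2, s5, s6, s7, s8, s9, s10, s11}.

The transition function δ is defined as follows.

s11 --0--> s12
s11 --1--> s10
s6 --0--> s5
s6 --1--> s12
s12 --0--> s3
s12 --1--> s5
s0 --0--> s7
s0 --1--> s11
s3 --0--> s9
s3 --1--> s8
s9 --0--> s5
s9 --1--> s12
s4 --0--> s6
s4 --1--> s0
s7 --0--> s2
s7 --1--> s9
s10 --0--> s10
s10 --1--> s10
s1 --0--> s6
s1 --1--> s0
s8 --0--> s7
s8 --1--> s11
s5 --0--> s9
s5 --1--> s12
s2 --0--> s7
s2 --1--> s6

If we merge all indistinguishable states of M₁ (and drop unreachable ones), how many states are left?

7

First remove the unreachable states {s0,s1,s4}; 10 states remain.
Initial partition by acceptance: {s2,s5,s6,s7,s8,s9,s10,s11} | {s3,s12}.
On input 0, block {s2,s5,s6,s7,s8,s9,s10,s11} splits into {s2,s5,s6,s7,s8,s9,s10} and {s11}.
Split {s2,s5,s6,s7,s8,s9,s10} by δ(·,1) → {s2,s7,s10} and {s5,s6,s9} and {s8}.
On input 1, block {s2,s7,s10} splits into {s2,s7} and {s10}.
On input 0, block {s3,s12} splits into {s3} and {s12}.
No further refinement is possible. Final partition (7 blocks): {s2,s7} | {s3} | {s11} | {s5,s6,s9} | {s8} | {s10} | {s12}.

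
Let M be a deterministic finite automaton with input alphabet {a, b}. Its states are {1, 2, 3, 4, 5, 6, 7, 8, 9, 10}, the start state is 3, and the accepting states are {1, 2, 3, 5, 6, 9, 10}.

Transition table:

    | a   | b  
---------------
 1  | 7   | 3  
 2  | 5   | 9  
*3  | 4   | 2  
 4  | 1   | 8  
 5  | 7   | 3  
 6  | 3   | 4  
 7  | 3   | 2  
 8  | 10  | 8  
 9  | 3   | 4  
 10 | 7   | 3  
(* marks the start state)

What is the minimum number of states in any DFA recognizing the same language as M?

States {6} cannot be reached from the start state, so discard them.
P0 = {1,2,3,5,9,10} | {4,7,8}.
On input a, block {1,2,3,5,9,10} splits into {1,3,5,10} and {2,9}.
Refine {1,3,5,10} on symbol b: members go to different blocks, giving {1,5,10} and {3}.
Refine {4,7,8} on symbol a: members go to different blocks, giving {4,8} and {7}.
On input a, block {2,9} splits into {2} and {9}.
The partition is now stable with 6 blocks: {1,5,10} | {4,8} | {2} | {3} | {7} | {9}.

6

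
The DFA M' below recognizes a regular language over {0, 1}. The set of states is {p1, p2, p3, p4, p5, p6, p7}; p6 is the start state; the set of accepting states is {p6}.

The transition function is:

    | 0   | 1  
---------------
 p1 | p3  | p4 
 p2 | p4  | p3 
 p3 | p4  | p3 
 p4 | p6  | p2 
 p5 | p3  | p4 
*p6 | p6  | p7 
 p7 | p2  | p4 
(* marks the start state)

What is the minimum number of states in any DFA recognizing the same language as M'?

4

States {p1,p5} cannot be reached from the start state, so discard them.
Initial partition by acceptance: {p6} | {p2,p3,p4,p7}.
On input 0, block {p2,p3,p4,p7} splits into {p2,p3,p7} and {p4}.
Refine {p2,p3,p7} on symbol 0: members go to different blocks, giving {p2,p3} and {p7}.
No further refinement is possible. Final partition (4 blocks): {p6} | {p2,p3} | {p4} | {p7}.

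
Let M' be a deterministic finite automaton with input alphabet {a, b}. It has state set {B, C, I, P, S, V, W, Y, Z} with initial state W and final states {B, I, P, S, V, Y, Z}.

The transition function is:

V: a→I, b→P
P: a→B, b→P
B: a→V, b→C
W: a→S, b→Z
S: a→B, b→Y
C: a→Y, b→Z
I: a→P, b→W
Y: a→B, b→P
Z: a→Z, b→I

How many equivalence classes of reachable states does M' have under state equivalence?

4

Every state is reachable, so we keep all 9.
P0 = {B,I,P,S,V,Y,Z} | {C,W}.
Refine {B,I,P,S,V,Y,Z} on symbol b: members go to different blocks, giving {P,S,V,Y,Z} and {B,I}.
Split {P,S,V,Y,Z} by δ(·,a) → {P,S,V,Y} and {Z}.
The partition is now stable with 4 blocks: {P,S,V,Y} | {C,W} | {B,I} | {Z}.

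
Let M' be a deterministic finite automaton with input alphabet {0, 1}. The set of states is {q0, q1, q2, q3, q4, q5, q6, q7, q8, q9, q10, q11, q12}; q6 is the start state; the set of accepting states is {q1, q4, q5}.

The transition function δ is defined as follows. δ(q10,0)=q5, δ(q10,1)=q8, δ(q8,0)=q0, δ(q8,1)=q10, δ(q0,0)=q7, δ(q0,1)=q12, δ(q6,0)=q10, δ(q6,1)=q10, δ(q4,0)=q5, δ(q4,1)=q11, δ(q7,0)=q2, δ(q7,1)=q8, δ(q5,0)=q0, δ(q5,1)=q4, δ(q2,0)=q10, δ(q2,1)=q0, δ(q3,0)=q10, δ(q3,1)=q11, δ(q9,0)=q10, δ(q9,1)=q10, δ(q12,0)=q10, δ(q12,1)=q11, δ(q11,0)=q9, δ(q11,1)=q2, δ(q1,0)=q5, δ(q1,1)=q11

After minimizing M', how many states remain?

States {q1,q3} cannot be reached from the start state, so discard them.
P0 = {q4,q5} | {q0,q2,q6,q7,q8,q9,q10,q11,q12}.
Split {q4,q5} by δ(·,0) → {q4} and {q5}.
On input 0, block {q0,q2,q6,q7,q8,q9,q10,q11,q12} splits into {q0,q2,q6,q7,q8,q9,q11,q12} and {q10}.
On input 0, block {q0,q2,q6,q7,q8,q9,q11,q12} splits into {q0,q7,q8,q11} and {q2,q6,q9,q12}.
Split {q0,q7,q8,q11} by δ(·,0) → {q0,q8} and {q7,q11}.
Refine {q0,q8} on symbol 0: members go to different blocks, giving {q0} and {q8}.
Refine {q2,q6,q9,q12} on symbol 1: members go to different blocks, giving {q6,q9} and {q2} and {q12}.
On input 0, block {q7,q11} splits into {q7} and {q11}.
The partition is now stable with 10 blocks: {q4} | {q0} | {q5} | {q10} | {q6,q9} | {q7} | {q8} | {q2} | {q12} | {q11}.

10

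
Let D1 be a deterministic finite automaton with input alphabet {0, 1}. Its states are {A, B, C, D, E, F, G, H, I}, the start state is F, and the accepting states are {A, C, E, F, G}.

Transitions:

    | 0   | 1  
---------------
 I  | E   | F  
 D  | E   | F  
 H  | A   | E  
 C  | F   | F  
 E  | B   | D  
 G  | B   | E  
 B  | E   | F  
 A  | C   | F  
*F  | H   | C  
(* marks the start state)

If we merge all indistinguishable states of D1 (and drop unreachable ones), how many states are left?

6

States {G,I} cannot be reached from the start state, so discard them.
Initial partition by acceptance: {A,C,E,F} | {B,D,H}.
Refine {A,C,E,F} on symbol 0: members go to different blocks, giving {A,C} and {E,F}.
On input 0, block {A,C} splits into {A} and {C}.
Refine {B,D,H} on symbol 0: members go to different blocks, giving {B,D} and {H}.
Split {E,F} by δ(·,0) → {E} and {F}.
Stable partition: {A} | {B,D} | {E} | {C} | {H} | {F} — 6 equivalence classes.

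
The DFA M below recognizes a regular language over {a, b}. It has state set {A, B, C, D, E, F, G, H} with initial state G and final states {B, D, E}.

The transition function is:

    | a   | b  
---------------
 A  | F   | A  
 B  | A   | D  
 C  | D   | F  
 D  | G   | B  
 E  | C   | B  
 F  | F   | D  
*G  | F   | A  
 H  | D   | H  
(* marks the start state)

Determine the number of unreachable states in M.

3

No path from G leads to C, E, H; the other 5 states are all reachable.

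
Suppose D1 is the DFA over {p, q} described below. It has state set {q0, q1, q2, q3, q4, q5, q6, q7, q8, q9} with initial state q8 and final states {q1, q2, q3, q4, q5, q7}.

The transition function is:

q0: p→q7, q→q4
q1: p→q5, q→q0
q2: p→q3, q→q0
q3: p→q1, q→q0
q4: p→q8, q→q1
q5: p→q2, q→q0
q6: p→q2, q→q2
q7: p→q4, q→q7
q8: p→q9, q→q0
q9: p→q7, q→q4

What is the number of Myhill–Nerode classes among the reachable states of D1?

5

Reachable states from the start: {q0,q1,q2,q3,q4,q5,q7,q8,q9}. Unreachable: {q6} — drop them.
Start with accepting vs non-accepting: {q1,q2,q3,q4,q5,q7} | {q0,q8,q9}.
Split {q1,q2,q3,q4,q5,q7} by δ(·,p) → {q1,q2,q3,q5,q7} and {q4}.
Split {q1,q2,q3,q5,q7} by δ(·,p) → {q1,q2,q3,q5} and {q7}.
On input p, block {q0,q8,q9} splits into {q0,q9} and {q8}.
Stable partition: {q1,q2,q3,q5} | {q0,q9} | {q4} | {q7} | {q8} — 5 equivalence classes.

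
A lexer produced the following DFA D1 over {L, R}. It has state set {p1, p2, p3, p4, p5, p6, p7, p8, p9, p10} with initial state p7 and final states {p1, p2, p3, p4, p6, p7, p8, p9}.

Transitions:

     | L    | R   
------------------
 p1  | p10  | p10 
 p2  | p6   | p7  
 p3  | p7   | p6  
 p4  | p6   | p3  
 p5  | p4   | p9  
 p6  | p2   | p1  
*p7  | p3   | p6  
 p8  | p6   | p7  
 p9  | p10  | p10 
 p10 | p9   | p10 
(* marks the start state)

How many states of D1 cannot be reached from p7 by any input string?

3

No path from p7 leads to p4, p5, p8; the other 7 states are all reachable.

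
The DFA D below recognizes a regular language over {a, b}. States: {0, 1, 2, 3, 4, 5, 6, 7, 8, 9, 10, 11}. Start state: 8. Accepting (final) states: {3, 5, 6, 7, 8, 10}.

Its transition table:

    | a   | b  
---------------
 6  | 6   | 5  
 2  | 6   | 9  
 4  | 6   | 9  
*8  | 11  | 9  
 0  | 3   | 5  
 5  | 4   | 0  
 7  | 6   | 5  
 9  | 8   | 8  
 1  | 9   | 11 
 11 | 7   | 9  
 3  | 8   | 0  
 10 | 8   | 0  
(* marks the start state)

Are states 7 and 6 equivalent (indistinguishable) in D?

Yes

First remove the unreachable states {1,2,10}; 9 states remain.
P0 = {3,5,6,7,8} | {0,4,9,11}.
On input a, block {3,5,6,7,8} splits into {3,6,7} and {5,8}.
Refine {3,6,7} on symbol a: members go to different blocks, giving {6,7} and {3}.
On input a, block {0,4,9,11} splits into {4,11} and {0} and {9}.
On input b, block {5,8} splits into {5} and {8}.
No further refinement is possible. Final partition (7 blocks): {6,7} | {4,11} | {5} | {3} | {0} | {9} | {8}.
7 and 6 lie in the same block of the stable partition, so they are equivalent — no string distinguishes them.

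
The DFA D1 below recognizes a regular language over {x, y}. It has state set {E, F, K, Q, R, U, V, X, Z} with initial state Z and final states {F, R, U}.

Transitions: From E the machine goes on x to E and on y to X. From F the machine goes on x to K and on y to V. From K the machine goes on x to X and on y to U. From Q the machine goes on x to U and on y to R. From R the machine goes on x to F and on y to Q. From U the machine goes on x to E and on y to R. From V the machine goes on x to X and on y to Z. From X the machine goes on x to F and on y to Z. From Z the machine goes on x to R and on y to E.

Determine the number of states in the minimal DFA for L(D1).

Every state is reachable, so we keep all 9.
Initial partition by acceptance: {F,R,U} | {E,K,Q,V,X,Z}.
On input x, block {F,R,U} splits into {F,U} and {R}.
Split {F,U} by δ(·,y) → {U} and {F}.
Refine {E,K,Q,V,X,Z} on symbol x: members go to different blocks, giving {E,K,V} and {Z} and {Q} and {X}.
Refine {E,K,V} on symbol x: members go to different blocks, giving {K,V} and {E}.
Refine {K,V} on symbol y: members go to different blocks, giving {K} and {V}.
No further refinement is possible. Final partition (9 blocks): {U} | {K} | {R} | {F} | {Z} | {Q} | {X} | {E} | {V}.

9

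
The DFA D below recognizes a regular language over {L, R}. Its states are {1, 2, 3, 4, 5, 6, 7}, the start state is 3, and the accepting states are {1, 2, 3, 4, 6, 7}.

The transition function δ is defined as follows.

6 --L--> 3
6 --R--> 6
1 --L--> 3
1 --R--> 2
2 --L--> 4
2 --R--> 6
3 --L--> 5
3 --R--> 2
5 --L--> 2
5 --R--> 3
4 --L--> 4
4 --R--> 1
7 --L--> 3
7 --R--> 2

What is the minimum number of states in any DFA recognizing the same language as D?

6

First remove the unreachable states {7}; 6 states remain.
P0 = {1,2,3,4,6} | {5}.
Refine {1,2,3,4,6} on symbol L: members go to different blocks, giving {1,2,4,6} and {3}.
Refine {1,2,4,6} on symbol L: members go to different blocks, giving {1,6} and {2,4}.
Split {1,6} by δ(·,R) → {1} and {6}.
Refine {2,4} on symbol R: members go to different blocks, giving {2} and {4}.
No further refinement is possible. Final partition (6 blocks): {1} | {5} | {3} | {2} | {6} | {4}.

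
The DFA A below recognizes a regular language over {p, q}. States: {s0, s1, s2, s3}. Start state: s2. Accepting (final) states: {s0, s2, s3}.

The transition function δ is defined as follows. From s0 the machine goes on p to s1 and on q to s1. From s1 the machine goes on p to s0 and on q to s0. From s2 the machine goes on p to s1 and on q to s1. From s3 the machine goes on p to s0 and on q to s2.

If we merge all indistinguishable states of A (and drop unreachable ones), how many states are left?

2

States {s3} cannot be reached from the start state, so discard them.
P0 = {s0,s2} | {s1}.
The partition is now stable with 2 blocks: {s0,s2} | {s1}.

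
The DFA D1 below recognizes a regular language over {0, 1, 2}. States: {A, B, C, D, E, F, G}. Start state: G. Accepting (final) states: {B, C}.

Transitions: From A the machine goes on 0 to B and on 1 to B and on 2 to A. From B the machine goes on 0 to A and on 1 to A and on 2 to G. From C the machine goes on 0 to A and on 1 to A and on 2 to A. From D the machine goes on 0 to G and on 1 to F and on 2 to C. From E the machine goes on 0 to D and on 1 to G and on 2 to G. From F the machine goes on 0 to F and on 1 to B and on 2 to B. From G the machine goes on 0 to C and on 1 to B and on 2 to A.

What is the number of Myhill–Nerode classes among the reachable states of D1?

2

First remove the unreachable states {D,E,F}; 4 states remain.
Start with accepting vs non-accepting: {B,C} | {A,G}.
The partition is now stable with 2 blocks: {B,C} | {A,G}.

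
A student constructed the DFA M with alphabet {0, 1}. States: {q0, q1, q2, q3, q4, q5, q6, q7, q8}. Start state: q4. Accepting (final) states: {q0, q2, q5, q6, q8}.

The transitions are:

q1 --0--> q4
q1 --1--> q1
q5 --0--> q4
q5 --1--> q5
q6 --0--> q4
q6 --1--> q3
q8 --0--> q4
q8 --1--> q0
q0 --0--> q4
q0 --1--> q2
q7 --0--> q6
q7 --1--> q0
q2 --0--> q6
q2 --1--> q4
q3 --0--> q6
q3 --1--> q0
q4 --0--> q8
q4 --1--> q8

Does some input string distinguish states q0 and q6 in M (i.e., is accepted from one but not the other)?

Yes

First remove the unreachable states {q1,q5,q7}; 6 states remain.
Start with accepting vs non-accepting: {q0,q2,q6,q8} | {q3,q4}.
Split {q0,q2,q6,q8} by δ(·,0) → {q0,q6,q8} and {q2}.
Split {q0,q6,q8} by δ(·,1) → {q0} and {q6} and {q8}.
Split {q3,q4} by δ(·,0) → {q3} and {q4}.
Stable partition: {q0} | {q3} | {q2} | {q6} | {q8} | {q4} — 6 equivalence classes.
q0 and q6 end up in different blocks, so they are distinguishable. For instance, the string '1' is accepted from only q0.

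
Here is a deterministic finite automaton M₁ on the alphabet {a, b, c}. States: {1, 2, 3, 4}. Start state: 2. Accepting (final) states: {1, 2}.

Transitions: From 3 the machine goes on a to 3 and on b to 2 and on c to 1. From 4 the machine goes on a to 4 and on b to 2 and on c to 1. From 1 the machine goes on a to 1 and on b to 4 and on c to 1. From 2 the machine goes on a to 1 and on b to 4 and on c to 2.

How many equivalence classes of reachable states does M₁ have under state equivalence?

2

States {3} cannot be reached from the start state, so discard them.
Start with accepting vs non-accepting: {1,2} | {4}.
No further refinement is possible. Final partition (2 blocks): {1,2} | {4}.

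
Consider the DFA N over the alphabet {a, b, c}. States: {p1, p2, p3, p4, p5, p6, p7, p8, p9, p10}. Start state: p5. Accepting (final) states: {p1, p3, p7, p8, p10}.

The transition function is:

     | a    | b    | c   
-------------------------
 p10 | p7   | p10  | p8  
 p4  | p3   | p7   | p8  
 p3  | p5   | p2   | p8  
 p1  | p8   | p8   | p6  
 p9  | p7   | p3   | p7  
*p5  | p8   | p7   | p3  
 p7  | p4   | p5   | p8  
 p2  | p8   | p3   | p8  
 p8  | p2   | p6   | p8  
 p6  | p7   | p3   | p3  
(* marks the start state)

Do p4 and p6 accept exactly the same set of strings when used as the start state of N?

Yes

States {p1,p9,p10} cannot be reached from the start state, so discard them.
P0 = {p3,p7,p8} | {p2,p4,p5,p6}.
Stable partition: {p3,p7,p8} | {p2,p4,p5,p6} — 2 equivalence classes.
p4 and p6 lie in the same block of the stable partition, so they are equivalent — no string distinguishes them.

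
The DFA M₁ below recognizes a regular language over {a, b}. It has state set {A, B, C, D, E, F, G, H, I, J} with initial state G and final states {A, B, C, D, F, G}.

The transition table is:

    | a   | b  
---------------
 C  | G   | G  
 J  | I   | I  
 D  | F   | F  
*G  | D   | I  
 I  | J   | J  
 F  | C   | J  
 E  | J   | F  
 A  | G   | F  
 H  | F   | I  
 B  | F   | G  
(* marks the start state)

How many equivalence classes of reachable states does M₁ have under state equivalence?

States {A,B,E,H} cannot be reached from the start state, so discard them.
Start with accepting vs non-accepting: {C,D,F,G} | {I,J}.
Refine {C,D,F,G} on symbol b: members go to different blocks, giving {C,D} and {F,G}.
The partition is now stable with 3 blocks: {C,D} | {I,J} | {F,G}.

3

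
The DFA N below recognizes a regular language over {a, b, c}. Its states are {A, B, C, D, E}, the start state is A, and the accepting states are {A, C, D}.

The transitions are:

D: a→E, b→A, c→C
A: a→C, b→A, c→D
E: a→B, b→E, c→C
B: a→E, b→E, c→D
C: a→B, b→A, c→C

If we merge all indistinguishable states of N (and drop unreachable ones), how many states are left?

All states are reachable from the start state.
Start with accepting vs non-accepting: {A,C,D} | {B,E}.
Refine {A,C,D} on symbol a: members go to different blocks, giving {C,D} and {A}.
No further refinement is possible. Final partition (3 blocks): {C,D} | {B,E} | {A}.

3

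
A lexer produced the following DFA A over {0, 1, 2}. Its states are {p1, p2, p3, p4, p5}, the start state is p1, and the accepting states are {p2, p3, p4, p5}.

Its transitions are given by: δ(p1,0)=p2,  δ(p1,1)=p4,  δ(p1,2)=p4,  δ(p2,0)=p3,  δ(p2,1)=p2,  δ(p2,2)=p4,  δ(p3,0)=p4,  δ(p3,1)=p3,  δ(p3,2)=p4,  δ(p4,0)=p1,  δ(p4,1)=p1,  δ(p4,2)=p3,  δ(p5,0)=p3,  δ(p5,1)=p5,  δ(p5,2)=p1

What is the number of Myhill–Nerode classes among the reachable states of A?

4

First remove the unreachable states {p5}; 4 states remain.
P0 = {p2,p3,p4} | {p1}.
Split {p2,p3,p4} by δ(·,0) → {p2,p3} and {p4}.
On input 0, block {p2,p3} splits into {p2} and {p3}.
The partition is now stable with 4 blocks: {p2} | {p1} | {p4} | {p3}.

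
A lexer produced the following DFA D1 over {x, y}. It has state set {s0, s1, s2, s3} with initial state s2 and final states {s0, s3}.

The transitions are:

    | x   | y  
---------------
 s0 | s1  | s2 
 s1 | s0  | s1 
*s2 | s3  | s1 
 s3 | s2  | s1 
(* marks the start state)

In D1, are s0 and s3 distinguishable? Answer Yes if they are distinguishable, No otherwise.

Start with accepting vs non-accepting: {s0,s3} | {s1,s2}.
Stable partition: {s0,s3} | {s1,s2} — 2 equivalence classes.
s0 and s3 lie in the same block of the stable partition, so they are equivalent — no string distinguishes them.

No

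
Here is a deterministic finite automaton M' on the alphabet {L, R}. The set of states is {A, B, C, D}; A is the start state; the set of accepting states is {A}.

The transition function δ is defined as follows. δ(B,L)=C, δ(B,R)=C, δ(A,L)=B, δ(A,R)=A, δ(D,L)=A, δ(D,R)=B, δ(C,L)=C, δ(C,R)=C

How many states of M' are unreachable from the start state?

1

Starting at A and following transitions, the reachable set is {A, B, C}. That leaves D unreachable — 1 in total.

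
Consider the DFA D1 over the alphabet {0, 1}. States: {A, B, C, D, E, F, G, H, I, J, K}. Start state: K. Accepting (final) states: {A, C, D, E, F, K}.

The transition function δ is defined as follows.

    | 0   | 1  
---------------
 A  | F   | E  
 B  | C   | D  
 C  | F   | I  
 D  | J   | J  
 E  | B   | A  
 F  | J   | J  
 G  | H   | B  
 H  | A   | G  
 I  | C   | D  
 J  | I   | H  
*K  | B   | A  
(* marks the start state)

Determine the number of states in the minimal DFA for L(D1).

8

Start with accepting vs non-accepting: {A,C,D,E,F,K} | {B,G,H,I,J}.
Split {A,C,D,E,F,K} by δ(·,0) → {D,E,F,K} and {A,C}.
Refine {D,E,F,K} on symbol 1: members go to different blocks, giving {D,F} and {E,K}.
Refine {B,G,H,I,J} on symbol 0: members go to different blocks, giving {B,H,I} and {G,J}.
Split {B,H,I} by δ(·,1) → {B,I} and {H}.
Refine {A,C} on symbol 1: members go to different blocks, giving {A} and {C}.
Split {G,J} by δ(·,0) → {G} and {J}.
Stable partition: {D,F} | {B,I} | {A} | {E,K} | {G} | {H} | {C} | {J} — 8 equivalence classes.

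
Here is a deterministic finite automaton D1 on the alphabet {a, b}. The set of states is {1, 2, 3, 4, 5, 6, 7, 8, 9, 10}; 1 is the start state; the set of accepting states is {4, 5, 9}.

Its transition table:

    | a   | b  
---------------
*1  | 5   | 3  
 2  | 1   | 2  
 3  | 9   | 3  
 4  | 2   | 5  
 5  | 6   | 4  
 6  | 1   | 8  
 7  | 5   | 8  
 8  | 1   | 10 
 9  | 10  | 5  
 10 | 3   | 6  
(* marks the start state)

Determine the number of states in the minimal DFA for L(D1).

3

First remove the unreachable states {7}; 9 states remain.
Initial partition by acceptance: {4,5,9} | {1,2,3,6,8,10}.
Refine {1,2,3,6,8,10} on symbol a: members go to different blocks, giving {2,6,8,10} and {1,3}.
No further refinement is possible. Final partition (3 blocks): {4,5,9} | {2,6,8,10} | {1,3}.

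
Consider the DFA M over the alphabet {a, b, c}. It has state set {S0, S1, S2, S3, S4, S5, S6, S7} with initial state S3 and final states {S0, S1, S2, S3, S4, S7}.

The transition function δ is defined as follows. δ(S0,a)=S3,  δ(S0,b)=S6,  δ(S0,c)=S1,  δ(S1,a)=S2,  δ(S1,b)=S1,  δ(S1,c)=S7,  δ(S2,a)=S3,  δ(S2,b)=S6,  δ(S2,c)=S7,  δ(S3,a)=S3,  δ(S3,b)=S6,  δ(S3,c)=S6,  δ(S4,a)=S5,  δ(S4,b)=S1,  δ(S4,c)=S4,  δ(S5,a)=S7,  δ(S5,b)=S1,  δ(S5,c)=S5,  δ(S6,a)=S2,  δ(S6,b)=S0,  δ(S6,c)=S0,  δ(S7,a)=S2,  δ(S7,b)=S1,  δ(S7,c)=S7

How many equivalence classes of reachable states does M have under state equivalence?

4

First remove the unreachable states {S4,S5}; 6 states remain.
P0 = {S0,S1,S2,S3,S7} | {S6}.
Split {S0,S1,S2,S3,S7} by δ(·,b) → {S0,S2,S3} and {S1,S7}.
On input c, block {S0,S2,S3} splits into {S0,S2} and {S3}.
Stable partition: {S0,S2} | {S6} | {S1,S7} | {S3} — 4 equivalence classes.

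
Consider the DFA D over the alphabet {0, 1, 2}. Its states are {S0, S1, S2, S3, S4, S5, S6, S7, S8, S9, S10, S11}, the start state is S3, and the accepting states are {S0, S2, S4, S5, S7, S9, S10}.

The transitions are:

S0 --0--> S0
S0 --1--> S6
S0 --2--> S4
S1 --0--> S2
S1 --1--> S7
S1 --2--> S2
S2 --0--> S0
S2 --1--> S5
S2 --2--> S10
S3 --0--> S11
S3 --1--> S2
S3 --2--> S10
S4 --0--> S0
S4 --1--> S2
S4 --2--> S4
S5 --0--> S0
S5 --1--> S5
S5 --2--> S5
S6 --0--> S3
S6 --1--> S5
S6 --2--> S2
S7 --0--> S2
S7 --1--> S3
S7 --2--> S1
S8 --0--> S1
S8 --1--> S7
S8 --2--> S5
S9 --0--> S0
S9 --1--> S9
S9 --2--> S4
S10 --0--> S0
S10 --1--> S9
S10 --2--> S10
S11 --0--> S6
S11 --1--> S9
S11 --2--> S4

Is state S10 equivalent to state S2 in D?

Yes

Reachable states from the start: {S0,S2,S3,S4,S5,S6,S9,S10,S11}. Unreachable: {S1,S7,S8} — drop them.
Start with accepting vs non-accepting: {S0,S2,S4,S5,S9,S10} | {S3,S6,S11}.
Refine {S0,S2,S4,S5,S9,S10} on symbol 1: members go to different blocks, giving {S2,S4,S5,S9,S10} and {S0}.
Stable partition: {S2,S4,S5,S9,S10} | {S3,S6,S11} | {S0} — 3 equivalence classes.
S10 and S2 lie in the same block of the stable partition, so they are equivalent — no string distinguishes them.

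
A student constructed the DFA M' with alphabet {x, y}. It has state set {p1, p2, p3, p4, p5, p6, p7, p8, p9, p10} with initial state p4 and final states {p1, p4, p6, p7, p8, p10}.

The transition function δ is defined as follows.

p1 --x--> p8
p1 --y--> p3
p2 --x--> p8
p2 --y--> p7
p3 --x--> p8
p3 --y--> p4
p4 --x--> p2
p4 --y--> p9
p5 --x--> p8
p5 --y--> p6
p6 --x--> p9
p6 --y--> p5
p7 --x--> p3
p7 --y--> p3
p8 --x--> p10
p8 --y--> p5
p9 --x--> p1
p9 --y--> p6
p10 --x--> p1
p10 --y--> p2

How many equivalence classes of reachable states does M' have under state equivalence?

3

All states are reachable from the start state.
Initial partition by acceptance: {p1,p4,p6,p7,p8,p10} | {p2,p3,p5,p9}.
Split {p1,p4,p6,p7,p8,p10} by δ(·,x) → {p1,p8,p10} and {p4,p6,p7}.
No further refinement is possible. Final partition (3 blocks): {p1,p8,p10} | {p2,p3,p5,p9} | {p4,p6,p7}.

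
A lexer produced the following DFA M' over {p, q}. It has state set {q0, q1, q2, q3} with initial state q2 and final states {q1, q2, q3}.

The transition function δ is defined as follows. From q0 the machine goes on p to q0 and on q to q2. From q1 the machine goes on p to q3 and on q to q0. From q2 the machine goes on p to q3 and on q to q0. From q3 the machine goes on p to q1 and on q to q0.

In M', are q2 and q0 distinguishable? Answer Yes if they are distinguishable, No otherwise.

Yes

All states are reachable from the start state.
Initial partition by acceptance: {q1,q2,q3} | {q0}.
No further refinement is possible. Final partition (2 blocks): {q1,q2,q3} | {q0}.
q2 and q0 end up in different blocks, so they are distinguishable. For instance, the string 'ε' is accepted from only q2.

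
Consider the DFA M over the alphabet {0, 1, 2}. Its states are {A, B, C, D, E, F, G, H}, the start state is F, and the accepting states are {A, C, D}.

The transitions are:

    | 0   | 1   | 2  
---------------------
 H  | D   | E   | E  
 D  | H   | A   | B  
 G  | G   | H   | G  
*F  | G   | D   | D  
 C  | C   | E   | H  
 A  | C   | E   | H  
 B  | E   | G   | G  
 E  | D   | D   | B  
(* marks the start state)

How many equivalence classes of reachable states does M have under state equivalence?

All states are reachable from the start state.
Initial partition by acceptance: {A,C,D} | {B,E,F,G,H}.
Refine {A,C,D} on symbol 0: members go to different blocks, giving {A,C} and {D}.
Refine {B,E,F,G,H} on symbol 0: members go to different blocks, giving {B,F,G} and {E,H}.
Refine {B,F,G} on symbol 0: members go to different blocks, giving {F,G} and {B}.
On input 1, block {F,G} splits into {F} and {G}.
Refine {E,H} on symbol 1: members go to different blocks, giving {E} and {H}.
Stable partition: {A,C} | {F} | {D} | {E} | {B} | {G} | {H} — 7 equivalence classes.

7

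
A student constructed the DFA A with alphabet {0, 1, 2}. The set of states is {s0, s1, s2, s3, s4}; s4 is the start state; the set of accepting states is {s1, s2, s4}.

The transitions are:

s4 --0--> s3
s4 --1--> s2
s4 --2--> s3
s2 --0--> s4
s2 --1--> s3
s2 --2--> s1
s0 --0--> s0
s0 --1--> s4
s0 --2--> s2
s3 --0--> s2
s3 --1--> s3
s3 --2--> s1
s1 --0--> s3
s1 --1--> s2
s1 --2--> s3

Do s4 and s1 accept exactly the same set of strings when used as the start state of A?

Yes

States {s0} cannot be reached from the start state, so discard them.
P0 = {s1,s2,s4} | {s3}.
Refine {s1,s2,s4} on symbol 0: members go to different blocks, giving {s1,s4} and {s2}.
Stable partition: {s1,s4} | {s3} | {s2} — 3 equivalence classes.
s4 and s1 lie in the same block of the stable partition, so they are equivalent — no string distinguishes them.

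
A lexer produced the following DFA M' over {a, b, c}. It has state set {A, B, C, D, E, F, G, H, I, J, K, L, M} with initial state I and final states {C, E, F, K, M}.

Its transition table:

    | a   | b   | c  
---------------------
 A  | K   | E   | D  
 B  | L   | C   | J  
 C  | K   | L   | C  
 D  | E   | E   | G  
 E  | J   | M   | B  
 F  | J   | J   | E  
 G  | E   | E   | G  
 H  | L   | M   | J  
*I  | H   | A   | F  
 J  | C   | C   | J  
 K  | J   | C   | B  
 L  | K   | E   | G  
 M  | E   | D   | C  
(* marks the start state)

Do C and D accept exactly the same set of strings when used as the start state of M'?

No

Start with accepting vs non-accepting: {C,E,F,K,M} | {A,B,D,G,H,I,J,L}.
Split {C,E,F,K,M} by δ(·,a) → {E,F,K} and {C,M}.
Split {E,F,K} by δ(·,b) → {E,K} and {F}.
Refine {A,B,D,G,H,I,J,L} on symbol a: members go to different blocks, giving {A,D,G,L} and {B,H,I} and {J}.
On input a, block {B,H,I} splits into {B,H} and {I}.
The partition is now stable with 7 blocks: {E,K} | {A,D,G,L} | {C,M} | {F} | {B,H} | {J} | {I}.
C and D end up in different blocks, so they are distinguishable. For instance, the string 'ε' is accepted from only C.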